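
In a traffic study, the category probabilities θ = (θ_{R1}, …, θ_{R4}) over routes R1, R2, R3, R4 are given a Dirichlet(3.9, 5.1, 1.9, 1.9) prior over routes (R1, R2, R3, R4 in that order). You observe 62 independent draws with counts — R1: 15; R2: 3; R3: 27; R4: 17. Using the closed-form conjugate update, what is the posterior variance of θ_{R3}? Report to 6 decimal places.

0.003128

The Dirichlet prior is conjugate to the Multinomial likelihood: each posterior αⱼ = prior αⱼ + observed count nⱼ.
Posterior concentration: (18.9, 8.1, 28.9, 18.9), total = 74.8.
Var[θ_j] = α_j(Σα−α_j)/((Σα)²(Σα+1)) = 28.9·45.9/(74.8²·75.8) = 0.003128.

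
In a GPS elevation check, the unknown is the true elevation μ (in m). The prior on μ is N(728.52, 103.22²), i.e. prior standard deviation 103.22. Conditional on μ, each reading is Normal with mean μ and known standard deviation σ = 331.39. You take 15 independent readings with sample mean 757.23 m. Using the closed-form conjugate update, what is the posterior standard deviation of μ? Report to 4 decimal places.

For Normal data with known variance σ², a Normal(μ₀, σ₀²) prior on μ is conjugate. Posterior precision = 1/σ₀² + n/σ²; posterior mean is the precision-weighted average of μ₀ and x̄.
σ₀² = 103.22² = 10654.3684, σ² = 331.39² = 109819.3321; σ² + n·σ₀² = 109819.3321 + 15·10654.3684 = 269634.8581.
Posterior precision = 1/σ₀² + n/σ² = 1/10654.3684 + 15/109819.3321 = (σ² + n·σ₀²)/(σ₀²σ²) = 269634.8581/(10654.3684·109819.3321); posterior variance σₙ² = σ₀²σ²/(σ² + n·σ₀²) = 10654.3684·109819.3321/269634.8581 = 4339.407857.
Posterior SD = √σₙ² = √(10654.3684·109819.3321/269634.8581) = 65.8742.

65.8742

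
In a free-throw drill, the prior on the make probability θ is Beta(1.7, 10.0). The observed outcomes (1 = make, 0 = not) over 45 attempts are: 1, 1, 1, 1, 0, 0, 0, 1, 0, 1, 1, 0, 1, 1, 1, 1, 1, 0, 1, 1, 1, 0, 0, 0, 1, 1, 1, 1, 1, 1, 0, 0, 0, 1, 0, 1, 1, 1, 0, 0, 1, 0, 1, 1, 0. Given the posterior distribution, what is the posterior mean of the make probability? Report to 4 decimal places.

0.5238

The Beta prior is conjugate to a Binomial/Bernoulli likelihood; the update adds successes to α and failures to β.
Posterior: Beta(α+k, β+n−k) = Beta(1.7+28, 10.0+17) = Beta(29.7, 27.0).
Posterior mean = α/(α+β) = 29.7/56.7 = 0.5238.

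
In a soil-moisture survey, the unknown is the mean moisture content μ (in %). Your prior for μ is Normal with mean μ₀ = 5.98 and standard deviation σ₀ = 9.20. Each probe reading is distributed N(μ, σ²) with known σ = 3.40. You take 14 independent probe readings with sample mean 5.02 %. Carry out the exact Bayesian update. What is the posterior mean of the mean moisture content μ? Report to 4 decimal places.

5.0293

For Normal data with known variance σ², a Normal(μ₀, σ₀²) prior on μ is conjugate. Posterior precision = 1/σ₀² + n/σ²; posterior mean is the precision-weighted average of μ₀ and x̄.
n·x̄ = 14·5.02 = 70.28.
σ₀² = 9.20² = 84.64, σ² = 3.40² = 11.56; σ² + n·σ₀² = 11.56 + 14·84.64 = 1196.52.
Posterior mean = (μ₀/σ₀² + n·x̄/σ²)/(1/σ₀² + n/σ²) = (σ²·μ₀ + σ₀²·n·x̄)/(σ² + n·σ₀²) = (11.56·5.98 + 84.64·70.28)/1196.52 = 6017.628/1196.52 = 5.0293.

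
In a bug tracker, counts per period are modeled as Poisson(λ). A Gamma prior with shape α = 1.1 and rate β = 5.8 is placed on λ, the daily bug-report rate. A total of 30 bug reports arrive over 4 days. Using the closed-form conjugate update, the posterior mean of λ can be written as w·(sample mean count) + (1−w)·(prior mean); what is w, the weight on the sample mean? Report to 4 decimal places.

0.4082

With a Gamma(shape α, rate β) prior, the Poisson likelihood is conjugate: the posterior is Gamma(α + ΣXᵢ, β + n).
Posterior mean = (α₀+S)/(β₀+n) = [n/(β₀+n)]·(S/n) + [β₀/(β₀+n)]·(α₀/β₀), so only n and β₀ enter the weight.
Weight on data w = n/(β₀+n) = 4/(5.8+4) = 4/9.8 = 0.4082.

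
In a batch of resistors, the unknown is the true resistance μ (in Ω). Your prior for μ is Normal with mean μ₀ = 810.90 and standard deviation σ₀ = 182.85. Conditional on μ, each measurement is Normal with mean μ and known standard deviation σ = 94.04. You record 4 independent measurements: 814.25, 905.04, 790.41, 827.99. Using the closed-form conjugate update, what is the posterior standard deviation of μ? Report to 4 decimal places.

For Normal data with known variance σ², a Normal(μ₀, σ₀²) prior on μ is conjugate. Posterior precision = 1/σ₀² + n/σ²; posterior mean is the precision-weighted average of μ₀ and x̄.
σ₀² = 182.85² = 33434.1225, σ² = 94.04² = 8843.5216; σ² + n·σ₀² = 8843.5216 + 4·33434.1225 = 142580.0116.
Posterior precision = 1/σ₀² + n/σ² = 1/33434.1225 + 4/8843.5216 = (σ² + n·σ₀²)/(σ₀²σ²) = 142580.0116/(33434.1225·8843.5216); posterior variance σₙ² = σ₀²σ²/(σ² + n·σ₀²) = 33434.1225·8843.5216/142580.0116 = 2073.750599.
Posterior SD = √σₙ² = √(33434.1225·8843.5216/142580.0116) = 45.5385.

45.5385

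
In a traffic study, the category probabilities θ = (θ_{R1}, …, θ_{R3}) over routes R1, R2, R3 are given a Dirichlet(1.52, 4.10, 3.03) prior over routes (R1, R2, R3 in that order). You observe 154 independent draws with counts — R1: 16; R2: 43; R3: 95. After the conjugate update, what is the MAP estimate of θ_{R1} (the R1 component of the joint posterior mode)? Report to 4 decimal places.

0.1035

The Dirichlet prior is conjugate to the Multinomial likelihood: each posterior αⱼ = prior αⱼ + observed count nⱼ.
Posterior concentration: (17.52, 47.10, 98.03), total = 162.65.
Joint mode component: (α_{R1}−1)/(Σα−K) = 16.52/159.65 = 0.1035.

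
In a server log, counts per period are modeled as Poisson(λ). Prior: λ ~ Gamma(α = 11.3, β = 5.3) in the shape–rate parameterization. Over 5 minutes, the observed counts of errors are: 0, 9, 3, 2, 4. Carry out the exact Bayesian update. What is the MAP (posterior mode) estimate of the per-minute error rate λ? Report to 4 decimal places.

2.7476

With a Gamma(shape α, rate β) prior, the Poisson likelihood is conjugate: the posterior is Gamma(α + ΣXᵢ, β + n).
Sum of counts S = 18 over n = 5 minutes.
Posterior: Gamma(α+S, β+n) = Gamma(11.3+18, 5.3+5) = Gamma(29.3, 10.3).
Mode of Gamma(α,β) for α≥1 is (α−1)/β = 28.3/10.3 = 2.7476.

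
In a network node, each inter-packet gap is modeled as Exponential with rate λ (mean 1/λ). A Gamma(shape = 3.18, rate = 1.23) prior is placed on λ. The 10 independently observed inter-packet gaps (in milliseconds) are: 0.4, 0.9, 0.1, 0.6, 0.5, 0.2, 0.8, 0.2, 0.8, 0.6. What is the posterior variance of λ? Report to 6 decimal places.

0.328933

With a Gamma(shape α, rate β) prior on the exponential rate λ, the posterior after n observations with total T = Σxᵢ is Gamma(α+n, β+T).
Sum of observations T = 5.1 milliseconds; n = 10.
Posterior: Gamma(3.18+10, 1.23+5.1) = Gamma(13.18, 6.33).
Var = α/β² = 0.328933.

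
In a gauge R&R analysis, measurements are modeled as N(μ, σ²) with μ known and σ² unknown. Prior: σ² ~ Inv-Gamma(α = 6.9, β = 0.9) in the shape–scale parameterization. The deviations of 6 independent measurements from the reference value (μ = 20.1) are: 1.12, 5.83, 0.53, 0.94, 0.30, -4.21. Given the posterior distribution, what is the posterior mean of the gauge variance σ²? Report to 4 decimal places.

3.1473

With known mean μ and an Inverse-Gamma(α, β) prior on σ², the Normal likelihood is conjugate: posterior is Inv-Gamma(α + n/2, β + Σ(xᵢ−μ)²/2).
Σ(xᵢ−μ)² = (1.12)² + (5.83)² + (0.53)² + (0.94)² + (0.30)² + (-4.21)² = 54.2219.
Posterior: Inv-Gamma(6.9 + 6/2, 0.9 + 54.2219/2) = Inv-Gamma(9.90, 28.01095).
E[σ²|data] = β/(α−1) = 28.01095/8.90 = 3.1473.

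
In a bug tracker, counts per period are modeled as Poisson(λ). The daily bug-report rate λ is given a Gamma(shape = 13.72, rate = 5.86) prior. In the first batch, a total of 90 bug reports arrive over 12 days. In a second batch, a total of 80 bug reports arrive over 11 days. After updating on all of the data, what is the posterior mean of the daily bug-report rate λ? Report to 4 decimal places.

6.3659

With a Gamma(shape α, rate β) prior, the Poisson likelihood is conjugate: the posterior is Gamma(α + ΣXᵢ, β + n).
After batch 1: Gamma(α+S, β+n) = Gamma(13.72+90, 5.86+12) = Gamma(103.72, 17.86).
After batch 2: Gamma(α+S, β+n) = Gamma(103.72+80, 17.86+11) = Gamma(183.72, 28.86).
Posterior mean = α/β = 183.72/28.86 = 6.3659.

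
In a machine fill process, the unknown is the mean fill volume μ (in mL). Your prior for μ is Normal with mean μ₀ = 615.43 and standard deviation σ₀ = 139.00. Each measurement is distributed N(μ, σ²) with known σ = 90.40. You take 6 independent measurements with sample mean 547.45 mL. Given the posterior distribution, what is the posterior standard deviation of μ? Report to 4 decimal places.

35.6698

For Normal data with known variance σ², a Normal(μ₀, σ₀²) prior on μ is conjugate. Posterior precision = 1/σ₀² + n/σ²; posterior mean is the precision-weighted average of μ₀ and x̄.
σ₀² = 139.00² = 19321, σ² = 90.40² = 8172.16; σ² + n·σ₀² = 8172.16 + 6·19321 = 124098.16.
Posterior precision = 1/σ₀² + n/σ² = 1/19321 + 6/8172.16 = (σ² + n·σ₀²)/(σ₀²σ²) = 124098.16/(19321·8172.16); posterior variance σₙ² = σ₀²σ²/(σ² + n·σ₀²) = 19321·8172.16/124098.16 = 1272.333960.
Posterior SD = √σₙ² = √(19321·8172.16/124098.16) = 35.6698.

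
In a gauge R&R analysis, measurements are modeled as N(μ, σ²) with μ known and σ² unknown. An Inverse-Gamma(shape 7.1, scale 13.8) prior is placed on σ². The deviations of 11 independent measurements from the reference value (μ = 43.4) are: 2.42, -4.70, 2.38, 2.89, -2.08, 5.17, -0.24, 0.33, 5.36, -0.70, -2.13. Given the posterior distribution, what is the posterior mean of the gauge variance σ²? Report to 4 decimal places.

5.7992

With known mean μ and an Inverse-Gamma(α, β) prior on σ², the Normal likelihood is conjugate: posterior is Inv-Gamma(α + n/2, β + Σ(xᵢ−μ)²/2).
Σ(xᵢ−μ)² = (2.42)² + (-4.70)² + (2.38)² + (2.89)² + (-2.08)² + (5.17)² + (-0.24)² + (0.33)² + (5.36)² + (-0.70)² + (-2.13)² = 106.9412.
Posterior: Inv-Gamma(7.1 + 11/2, 13.8 + 106.9412/2) = Inv-Gamma(12.60, 67.27060).
E[σ²|data] = β/(α−1) = 67.27060/11.60 = 5.7992.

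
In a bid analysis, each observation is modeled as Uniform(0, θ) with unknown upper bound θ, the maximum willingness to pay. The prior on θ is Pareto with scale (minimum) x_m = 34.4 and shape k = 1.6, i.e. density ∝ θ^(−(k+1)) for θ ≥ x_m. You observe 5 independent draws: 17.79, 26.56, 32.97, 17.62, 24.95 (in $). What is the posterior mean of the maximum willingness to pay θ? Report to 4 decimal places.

40.5429

A Pareto(scale x_m, shape k) prior on the upper bound θ of Uniform(0, θ) is conjugate: posterior is Pareto(max(x_m, max xᵢ), k + n).
Sample maximum = 32.97; prior scale x_m = 34.4 → posterior scale = max = 34.40.
Posterior shape = 1.6 + 5 = 6.6.
E[θ|data] = k·x_m/(k−1) = 6.6·34.40/5.6 = 40.5429.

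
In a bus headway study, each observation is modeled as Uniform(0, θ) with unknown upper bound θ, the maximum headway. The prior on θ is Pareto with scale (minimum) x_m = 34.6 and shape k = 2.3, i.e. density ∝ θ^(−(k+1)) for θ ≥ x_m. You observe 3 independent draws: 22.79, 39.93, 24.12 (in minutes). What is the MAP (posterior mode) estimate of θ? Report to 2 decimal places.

39.93

A Pareto(scale x_m, shape k) prior on the upper bound θ of Uniform(0, θ) is conjugate: posterior is Pareto(max(x_m, max xᵢ), k + n).
Sample maximum = 39.93; prior scale x_m = 34.6 → posterior scale = max = 39.93.
Posterior shape = 2.3 + 3 = 5.3.
The Pareto density is decreasing on [x_m, ∞), so the mode is x_m = 39.93.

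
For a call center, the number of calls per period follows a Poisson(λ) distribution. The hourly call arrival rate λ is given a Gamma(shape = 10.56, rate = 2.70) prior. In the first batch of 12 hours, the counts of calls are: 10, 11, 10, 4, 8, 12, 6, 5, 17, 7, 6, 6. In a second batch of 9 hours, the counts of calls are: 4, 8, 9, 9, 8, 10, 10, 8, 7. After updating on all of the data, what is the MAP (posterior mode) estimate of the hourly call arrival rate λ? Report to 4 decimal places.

With a Gamma(shape α, rate β) prior, the Poisson likelihood is conjugate: the posterior is Gamma(α + ΣXᵢ, β + n).
Batch 1: sum of counts S = 102 over n = 12 hours.
After batch 1: Gamma(α+S, β+n) = Gamma(10.56+102, 2.70+12) = Gamma(112.56, 14.70).
Batch 2: sum of counts S = 73 over n = 9 hours.
After batch 2: Gamma(α+S, β+n) = Gamma(112.56+73, 14.70+9) = Gamma(185.56, 23.70).
Mode of Gamma(α,β) for α≥1 is (α−1)/β = 184.56/23.70 = 7.7873.

7.7873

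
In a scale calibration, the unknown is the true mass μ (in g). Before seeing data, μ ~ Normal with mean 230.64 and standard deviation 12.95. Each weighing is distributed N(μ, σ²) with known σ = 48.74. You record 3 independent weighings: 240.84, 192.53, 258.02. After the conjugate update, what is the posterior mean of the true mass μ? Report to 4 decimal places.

230.6091

For Normal data with known variance σ², a Normal(μ₀, σ₀²) prior on μ is conjugate. Posterior precision = 1/σ₀² + n/σ²; posterior mean is the precision-weighted average of μ₀ and x̄.
Σxᵢ = 240.84 + 192.53 + 258.02 = 691.39, so n·x̄ = 691.39.
σ₀² = 12.95² = 167.7025, σ² = 48.74² = 2375.5876; σ² + n·σ₀² = 2375.5876 + 3·167.7025 = 2878.6951.
Posterior mean = (μ₀/σ₀² + n·x̄/σ²)/(1/σ₀² + n/σ²) = (σ²·μ₀ + σ₀²·n·x̄)/(σ² + n·σ₀²) = (2375.5876·230.64 + 167.7025·691.39)/2878.6951 = 663853.355539/2878.6951 = 230.6091.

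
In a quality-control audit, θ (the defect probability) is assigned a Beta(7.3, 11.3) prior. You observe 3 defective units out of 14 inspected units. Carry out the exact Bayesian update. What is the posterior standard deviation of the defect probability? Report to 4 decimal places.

The Beta prior is conjugate to a Binomial/Bernoulli likelihood; the update adds successes to α and failures to β.
Posterior: Beta(α+k, β+n−k) = Beta(7.3+3, 11.3+11) = Beta(10.3, 22.3).
Var = αβ/((α+β)²(α+β+1)) = 10.3·22.3/(32.6²·33.6) = 0.00643232; SD = √0.00643232 = 0.0802.

0.0802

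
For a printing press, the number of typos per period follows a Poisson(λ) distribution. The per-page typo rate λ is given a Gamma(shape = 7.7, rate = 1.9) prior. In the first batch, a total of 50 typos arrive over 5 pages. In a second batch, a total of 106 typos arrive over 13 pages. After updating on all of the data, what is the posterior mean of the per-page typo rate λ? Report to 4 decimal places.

With a Gamma(shape α, rate β) prior, the Poisson likelihood is conjugate: the posterior is Gamma(α + ΣXᵢ, β + n).
After batch 1: Gamma(α+S, β+n) = Gamma(7.7+50, 1.9+5) = Gamma(57.7, 6.9).
After batch 2: Gamma(α+S, β+n) = Gamma(57.7+106, 6.9+13) = Gamma(163.7, 19.9).
Posterior mean = α/β = 163.7/19.9 = 8.2261.

8.2261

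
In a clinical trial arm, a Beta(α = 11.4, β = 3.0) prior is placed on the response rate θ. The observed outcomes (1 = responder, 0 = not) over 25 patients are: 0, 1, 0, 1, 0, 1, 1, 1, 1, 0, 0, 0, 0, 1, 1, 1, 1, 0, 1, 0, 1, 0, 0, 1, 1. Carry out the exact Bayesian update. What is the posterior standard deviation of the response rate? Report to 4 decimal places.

The Beta prior is conjugate to a Binomial/Bernoulli likelihood; the update adds successes to α and failures to β.
Posterior: Beta(α+k, β+n−k) = Beta(11.4+14, 3.0+11) = Beta(25.4, 14.0).
Var = αβ/((α+β)²(α+β+1)) = 25.4·14.0/(39.4²·40.4) = 0.00567006; SD = √0.00567006 = 0.0753.

0.0753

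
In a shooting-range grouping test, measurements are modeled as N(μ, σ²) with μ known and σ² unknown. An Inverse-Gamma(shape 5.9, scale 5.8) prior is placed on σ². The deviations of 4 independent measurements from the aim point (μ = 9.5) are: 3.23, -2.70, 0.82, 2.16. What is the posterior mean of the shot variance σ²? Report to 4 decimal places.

2.5117

With known mean μ and an Inverse-Gamma(α, β) prior on σ², the Normal likelihood is conjugate: posterior is Inv-Gamma(α + n/2, β + Σ(xᵢ−μ)²/2).
Σ(xᵢ−μ)² = (3.23)² + (-2.70)² + (0.82)² + (2.16)² = 23.0609.
Posterior: Inv-Gamma(5.9 + 4/2, 5.8 + 23.0609/2) = Inv-Gamma(7.90, 17.33045).
E[σ²|data] = β/(α−1) = 17.33045/6.90 = 2.5117.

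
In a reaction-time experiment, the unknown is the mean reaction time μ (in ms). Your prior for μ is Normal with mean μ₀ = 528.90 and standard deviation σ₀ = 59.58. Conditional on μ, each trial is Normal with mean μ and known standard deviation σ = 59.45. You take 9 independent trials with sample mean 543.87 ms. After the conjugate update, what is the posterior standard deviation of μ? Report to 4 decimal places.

18.8038

For Normal data with known variance σ², a Normal(μ₀, σ₀²) prior on μ is conjugate. Posterior precision = 1/σ₀² + n/σ²; posterior mean is the precision-weighted average of μ₀ and x̄.
σ₀² = 59.58² = 3549.7764, σ² = 59.45² = 3534.3025; σ² + n·σ₀² = 3534.3025 + 9·3549.7764 = 35482.2901.
Posterior precision = 1/σ₀² + n/σ² = 1/3549.7764 + 9/3534.3025 = (σ² + n·σ₀²)/(σ₀²σ²) = 35482.2901/(3549.7764·3534.3025); posterior variance σₙ² = σ₀²σ²/(σ² + n·σ₀²) = 3549.7764·3534.3025/35482.2901 = 353.584382.
Posterior SD = √σₙ² = √(3549.7764·3534.3025/35482.2901) = 18.8038.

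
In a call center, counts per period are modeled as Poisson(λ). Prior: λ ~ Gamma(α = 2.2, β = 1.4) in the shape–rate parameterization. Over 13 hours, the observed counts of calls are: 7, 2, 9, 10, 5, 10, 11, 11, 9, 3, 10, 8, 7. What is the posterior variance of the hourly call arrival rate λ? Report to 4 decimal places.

With a Gamma(shape α, rate β) prior, the Poisson likelihood is conjugate: the posterior is Gamma(α + ΣXᵢ, β + n).
Sum of counts S = 102 over n = 13 hours.
Posterior: Gamma(α+S, β+n) = Gamma(2.2+102, 1.4+13) = Gamma(104.2, 14.4).
Var = α/β² = 104.2/14.4² = 0.5025.

0.5025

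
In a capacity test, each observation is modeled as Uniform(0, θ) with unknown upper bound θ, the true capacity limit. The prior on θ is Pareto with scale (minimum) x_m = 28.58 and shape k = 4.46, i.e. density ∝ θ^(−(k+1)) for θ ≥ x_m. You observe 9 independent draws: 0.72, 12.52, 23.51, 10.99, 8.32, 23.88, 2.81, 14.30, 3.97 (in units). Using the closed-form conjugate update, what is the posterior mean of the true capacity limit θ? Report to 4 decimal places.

A Pareto(scale x_m, shape k) prior on the upper bound θ of Uniform(0, θ) is conjugate: posterior is Pareto(max(x_m, max xᵢ), k + n).
Sample maximum = 23.88; prior scale x_m = 28.58 → posterior scale = max = 28.58.
Posterior shape = 4.46 + 9 = 13.46.
E[θ|data] = k·x_m/(k−1) = 13.46·28.58/12.46 = 30.8737.

30.8737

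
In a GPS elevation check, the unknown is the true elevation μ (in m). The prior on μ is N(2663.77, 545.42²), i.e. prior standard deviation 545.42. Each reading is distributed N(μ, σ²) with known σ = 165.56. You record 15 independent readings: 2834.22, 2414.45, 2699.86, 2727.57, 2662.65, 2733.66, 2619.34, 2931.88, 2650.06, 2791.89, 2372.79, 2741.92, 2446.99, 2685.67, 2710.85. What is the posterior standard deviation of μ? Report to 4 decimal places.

42.6167

For Normal data with known variance σ², a Normal(μ₀, σ₀²) prior on μ is conjugate. Posterior precision = 1/σ₀² + n/σ²; posterior mean is the precision-weighted average of μ₀ and x̄.
σ₀² = 545.42² = 297482.9764, σ² = 165.56² = 27410.1136; σ² + n·σ₀² = 27410.1136 + 15·297482.9764 = 4489654.7596.
Posterior precision = 1/σ₀² + n/σ² = 1/297482.9764 + 15/27410.1136 = (σ² + n·σ₀²)/(σ₀²σ²) = 4489654.7596/(297482.9764·27410.1136); posterior variance σₙ² = σ₀²σ²/(σ² + n·σ₀²) = 297482.9764·27410.1136/4489654.7596 = 1816.184677.
Posterior SD = √σₙ² = √(297482.9764·27410.1136/4489654.7596) = 42.6167.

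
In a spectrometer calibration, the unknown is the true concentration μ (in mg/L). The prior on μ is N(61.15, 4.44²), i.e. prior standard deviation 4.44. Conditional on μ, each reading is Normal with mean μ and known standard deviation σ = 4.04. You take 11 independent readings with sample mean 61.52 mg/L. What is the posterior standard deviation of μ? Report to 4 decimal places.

1.1747

For Normal data with known variance σ², a Normal(μ₀, σ₀²) prior on μ is conjugate. Posterior precision = 1/σ₀² + n/σ²; posterior mean is the precision-weighted average of μ₀ and x̄.
σ₀² = 4.44² = 19.7136, σ² = 4.04² = 16.3216; σ² + n·σ₀² = 16.3216 + 11·19.7136 = 233.1712.
Posterior precision = 1/σ₀² + n/σ² = 1/19.7136 + 11/16.3216 = (σ² + n·σ₀²)/(σ₀²σ²) = 233.1712/(19.7136·16.3216); posterior variance σₙ² = σ₀²σ²/(σ² + n·σ₀²) = 19.7136·16.3216/233.1712 = 1.379920.
Posterior SD = √σₙ² = √(19.7136·16.3216/233.1712) = 1.1747.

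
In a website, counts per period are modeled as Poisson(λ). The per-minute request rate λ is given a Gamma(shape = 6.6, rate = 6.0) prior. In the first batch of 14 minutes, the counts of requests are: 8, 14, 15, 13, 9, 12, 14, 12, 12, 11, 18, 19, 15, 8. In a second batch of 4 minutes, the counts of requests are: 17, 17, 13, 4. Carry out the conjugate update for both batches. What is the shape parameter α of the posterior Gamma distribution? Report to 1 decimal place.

With a Gamma(shape α, rate β) prior, the Poisson likelihood is conjugate: the posterior is Gamma(α + ΣXᵢ, β + n).
Batch 1: sum of counts S = 180 over n = 14 minutes.
After batch 1: Gamma(α+S, β+n) = Gamma(6.6+180, 6.0+14) = Gamma(186.6, 20.0).
Batch 2: sum of counts S = 51 over n = 4 minutes.
After batch 2: Gamma(α+S, β+n) = Gamma(186.6+51, 20.0+4) = Gamma(237.6, 24.0).
Posterior α = 237.6.

237.6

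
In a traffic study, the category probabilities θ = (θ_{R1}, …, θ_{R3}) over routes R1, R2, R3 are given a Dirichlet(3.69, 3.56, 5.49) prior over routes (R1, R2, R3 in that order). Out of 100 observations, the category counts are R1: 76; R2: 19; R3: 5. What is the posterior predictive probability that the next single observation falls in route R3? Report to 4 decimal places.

0.0930

The Dirichlet prior is conjugate to the Multinomial likelihood: each posterior αⱼ = prior αⱼ + observed count nⱼ.
Posterior concentration: (79.69, 22.56, 10.49), total = 112.74.
P(next = R3 | data) = α_{R3}/Σα = 0.0930.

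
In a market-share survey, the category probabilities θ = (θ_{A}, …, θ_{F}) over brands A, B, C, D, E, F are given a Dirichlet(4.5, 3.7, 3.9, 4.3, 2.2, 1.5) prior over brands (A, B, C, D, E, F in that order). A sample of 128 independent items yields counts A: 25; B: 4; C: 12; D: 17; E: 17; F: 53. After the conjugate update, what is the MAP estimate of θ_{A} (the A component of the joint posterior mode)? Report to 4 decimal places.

The Dirichlet prior is conjugate to the Multinomial likelihood: each posterior αⱼ = prior αⱼ + observed count nⱼ.
Posterior concentration: (29.5, 7.7, 15.9, 21.3, 19.2, 54.5), total = 148.1.
Joint mode component: (α_{A}−1)/(Σα−K) = 28.5/142.1 = 0.2006.

0.2006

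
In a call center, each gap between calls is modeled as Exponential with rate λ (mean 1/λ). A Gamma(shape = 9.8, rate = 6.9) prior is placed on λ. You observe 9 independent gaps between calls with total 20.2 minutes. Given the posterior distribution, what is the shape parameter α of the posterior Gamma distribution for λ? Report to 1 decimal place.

With a Gamma(shape α, rate β) prior on the exponential rate λ, the posterior after n observations with total T = Σxᵢ is Gamma(α+n, β+T).
Posterior: Gamma(9.8+9, 6.9+20.2) = Gamma(18.8, 27.1).
Posterior α = 18.8.

18.8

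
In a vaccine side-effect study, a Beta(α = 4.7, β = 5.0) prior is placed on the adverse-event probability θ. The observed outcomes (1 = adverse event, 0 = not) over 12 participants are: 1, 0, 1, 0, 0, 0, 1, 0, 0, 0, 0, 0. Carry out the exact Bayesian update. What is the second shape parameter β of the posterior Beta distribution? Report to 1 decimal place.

The Beta prior is conjugate to a Binomial/Bernoulli likelihood; the update adds successes to α and failures to β.
Posterior: Beta(α+k, β+n−k) = Beta(4.7+3, 5.0+9) = Beta(7.7, 14.0).
Posterior β = 14.0.

14.0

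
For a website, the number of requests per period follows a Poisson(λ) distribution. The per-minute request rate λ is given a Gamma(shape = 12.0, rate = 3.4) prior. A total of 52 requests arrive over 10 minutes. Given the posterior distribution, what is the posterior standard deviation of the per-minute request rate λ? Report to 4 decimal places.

With a Gamma(shape α, rate β) prior, the Poisson likelihood is conjugate: the posterior is Gamma(α + ΣXᵢ, β + n).
Posterior: Gamma(α+S, β+n) = Gamma(12.0+52, 3.4+10) = Gamma(64.0, 13.4).
SD = √α/β = √64.0/13.4 = 0.5970.

0.5970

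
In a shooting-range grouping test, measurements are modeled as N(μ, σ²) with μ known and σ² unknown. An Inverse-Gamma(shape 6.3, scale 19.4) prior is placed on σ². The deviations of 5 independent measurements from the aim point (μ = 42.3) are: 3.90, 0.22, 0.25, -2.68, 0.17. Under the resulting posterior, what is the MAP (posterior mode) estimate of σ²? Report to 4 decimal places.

3.1292

With known mean μ and an Inverse-Gamma(α, β) prior on σ², the Normal likelihood is conjugate: posterior is Inv-Gamma(α + n/2, β + Σ(xᵢ−μ)²/2).
Σ(xᵢ−μ)² = (3.90)² + (0.22)² + (0.25)² + (-2.68)² + (0.17)² = 22.5322.
Posterior: Inv-Gamma(6.3 + 5/2, 19.4 + 22.5322/2) = Inv-Gamma(8.80, 30.66610).
Mode = β/(α+1) = 30.66610/9.80 = 3.1292.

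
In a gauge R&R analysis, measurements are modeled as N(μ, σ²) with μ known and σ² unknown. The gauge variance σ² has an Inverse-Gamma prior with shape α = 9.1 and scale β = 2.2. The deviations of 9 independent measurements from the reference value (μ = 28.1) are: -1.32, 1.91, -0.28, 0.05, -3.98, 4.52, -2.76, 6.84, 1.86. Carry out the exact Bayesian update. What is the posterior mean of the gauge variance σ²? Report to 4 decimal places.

4.1272

With known mean μ and an Inverse-Gamma(α, β) prior on σ², the Normal likelihood is conjugate: posterior is Inv-Gamma(α + n/2, β + Σ(xᵢ−μ)²/2).
Σ(xᵢ−μ)² = (-1.32)² + (1.91)² + (-0.28)² + (0.05)² + (-3.98)² + (4.52)² + (-2.76)² + (6.84)² + (1.86)² = 99.6050.
Posterior: Inv-Gamma(9.1 + 9/2, 2.2 + 99.6050/2) = Inv-Gamma(13.60, 52.00250).
E[σ²|data] = β/(α−1) = 52.00250/12.60 = 4.1272.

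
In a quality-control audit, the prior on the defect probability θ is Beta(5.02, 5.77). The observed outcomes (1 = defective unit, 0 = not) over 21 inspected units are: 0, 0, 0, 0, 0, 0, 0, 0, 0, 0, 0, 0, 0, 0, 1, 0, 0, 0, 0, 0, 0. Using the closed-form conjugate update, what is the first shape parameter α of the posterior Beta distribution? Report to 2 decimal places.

6.02

The Beta prior is conjugate to a Binomial/Bernoulli likelihood; the update adds successes to α and failures to β.
Posterior: Beta(α+k, β+n−k) = Beta(5.02+1, 5.77+20) = Beta(6.02, 25.77).
Posterior α = 6.02.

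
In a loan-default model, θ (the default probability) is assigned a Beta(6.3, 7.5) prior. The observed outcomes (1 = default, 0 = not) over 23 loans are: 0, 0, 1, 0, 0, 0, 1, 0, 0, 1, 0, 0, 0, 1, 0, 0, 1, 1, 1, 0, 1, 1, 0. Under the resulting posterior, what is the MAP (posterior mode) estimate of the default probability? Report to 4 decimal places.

0.4109

The Beta prior is conjugate to a Binomial/Bernoulli likelihood; the update adds successes to α and failures to β.
Posterior: Beta(α+k, β+n−k) = Beta(6.3+9, 7.5+14) = Beta(15.3, 21.5).
Mode of Beta(a,b) for a,b>1 is (a−1)/(a+b−2) = 14.3/34.8 = 0.4109.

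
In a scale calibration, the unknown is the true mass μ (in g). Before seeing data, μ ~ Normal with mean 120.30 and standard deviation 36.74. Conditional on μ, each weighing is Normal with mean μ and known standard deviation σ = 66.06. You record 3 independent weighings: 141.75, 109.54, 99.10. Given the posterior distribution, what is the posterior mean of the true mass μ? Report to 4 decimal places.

118.6138

For Normal data with known variance σ², a Normal(μ₀, σ₀²) prior on μ is conjugate. Posterior precision = 1/σ₀² + n/σ²; posterior mean is the precision-weighted average of μ₀ and x̄.
Σxᵢ = 141.75 + 109.54 + 99.10 = 350.39, so n·x̄ = 350.39.
σ₀² = 36.74² = 1349.8276, σ² = 66.06² = 4363.9236; σ² + n·σ₀² = 4363.9236 + 3·1349.8276 = 8413.4064.
Posterior mean = (μ₀/σ₀² + n·x̄/σ²)/(1/σ₀² + n/σ²) = (σ²·μ₀ + σ₀²·n·x̄)/(σ² + n·σ₀²) = (4363.9236·120.30 + 1349.8276·350.39)/8413.4064 = 997946.101844/8413.4064 = 118.6138.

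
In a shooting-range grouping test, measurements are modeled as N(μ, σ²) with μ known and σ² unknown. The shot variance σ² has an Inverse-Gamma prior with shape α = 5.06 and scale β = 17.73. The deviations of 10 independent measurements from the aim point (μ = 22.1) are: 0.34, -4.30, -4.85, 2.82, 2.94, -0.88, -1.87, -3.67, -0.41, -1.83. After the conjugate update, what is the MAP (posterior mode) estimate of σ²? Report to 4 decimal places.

5.2189

With known mean μ and an Inverse-Gamma(α, β) prior on σ², the Normal likelihood is conjugate: posterior is Inv-Gamma(α + n/2, β + Σ(xᵢ−μ)²/2).
Σ(xᵢ−μ)² = (0.34)² + (-4.30)² + (-4.85)² + (2.82)² + (2.94)² + (-0.88)² + (-1.87)² + (-3.67)² + (-0.41)² + (-1.83)² = 79.9813.
Posterior: Inv-Gamma(5.06 + 10/2, 17.73 + 79.9813/2) = Inv-Gamma(10.06, 57.72065).
Mode = β/(α+1) = 57.72065/11.06 = 5.2189.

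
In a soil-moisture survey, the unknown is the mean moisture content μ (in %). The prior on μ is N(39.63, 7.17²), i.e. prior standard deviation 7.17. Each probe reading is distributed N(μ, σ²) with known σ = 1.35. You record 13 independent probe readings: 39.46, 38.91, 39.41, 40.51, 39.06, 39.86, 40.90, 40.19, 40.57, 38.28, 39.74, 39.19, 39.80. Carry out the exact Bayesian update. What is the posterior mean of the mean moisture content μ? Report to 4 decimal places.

39.6829

For Normal data with known variance σ², a Normal(μ₀, σ₀²) prior on μ is conjugate. Posterior precision = 1/σ₀² + n/σ²; posterior mean is the precision-weighted average of μ₀ and x̄.
Σxᵢ = 39.46 + 38.91 + 39.41 + 40.51 + 39.06 + 39.86 + 40.90 + 40.19 + 40.57 + 38.28 + 39.74 + 39.19 + 39.80 = 515.88, so n·x̄ = 515.88.
σ₀² = 7.17² = 51.4089, σ² = 1.35² = 1.8225; σ² + n·σ₀² = 1.8225 + 13·51.4089 = 670.1382.
Posterior mean = (μ₀/σ₀² + n·x̄/σ²)/(1/σ₀² + n/σ²) = (σ²·μ₀ + σ₀²·n·x̄)/(σ² + n·σ₀²) = (1.8225·39.63 + 51.4089·515.88)/670.1382 = 26593.049007/670.1382 = 39.6829.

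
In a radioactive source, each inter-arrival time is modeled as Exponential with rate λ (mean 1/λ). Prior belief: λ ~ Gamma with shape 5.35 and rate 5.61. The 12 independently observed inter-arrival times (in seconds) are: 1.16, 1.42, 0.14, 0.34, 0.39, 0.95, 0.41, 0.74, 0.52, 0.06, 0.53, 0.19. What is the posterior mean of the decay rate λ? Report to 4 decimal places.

1.3925

With a Gamma(shape α, rate β) prior on the exponential rate λ, the posterior after n observations with total T = Σxᵢ is Gamma(α+n, β+T).
Sum of observations T = 6.85 seconds; n = 12.
Posterior: Gamma(5.35+12, 5.61+6.85) = Gamma(17.35, 12.46).
Posterior mean of λ = α/β = 17.35/12.46 = 1.3925.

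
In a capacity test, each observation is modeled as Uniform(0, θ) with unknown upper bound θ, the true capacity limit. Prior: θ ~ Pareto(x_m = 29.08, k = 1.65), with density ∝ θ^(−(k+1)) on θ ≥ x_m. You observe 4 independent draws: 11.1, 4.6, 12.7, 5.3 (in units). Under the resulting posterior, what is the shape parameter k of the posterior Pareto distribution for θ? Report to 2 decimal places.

5.65

A Pareto(scale x_m, shape k) prior on the upper bound θ of Uniform(0, θ) is conjugate: posterior is Pareto(max(x_m, max xᵢ), k + n).
Sample maximum = 12.7; prior scale x_m = 29.08 → posterior scale = max = 29.08.
Posterior shape = 1.65 + 4 = 5.65.
Posterior shape k = 5.65.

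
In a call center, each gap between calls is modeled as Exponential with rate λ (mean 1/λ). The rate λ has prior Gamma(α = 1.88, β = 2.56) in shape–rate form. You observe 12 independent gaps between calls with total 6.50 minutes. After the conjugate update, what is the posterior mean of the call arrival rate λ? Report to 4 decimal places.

1.5320

With a Gamma(shape α, rate β) prior on the exponential rate λ, the posterior after n observations with total T = Σxᵢ is Gamma(α+n, β+T).
Posterior: Gamma(1.88+12, 2.56+6.50) = Gamma(13.88, 9.06).
Posterior mean of λ = α/β = 13.88/9.06 = 1.5320.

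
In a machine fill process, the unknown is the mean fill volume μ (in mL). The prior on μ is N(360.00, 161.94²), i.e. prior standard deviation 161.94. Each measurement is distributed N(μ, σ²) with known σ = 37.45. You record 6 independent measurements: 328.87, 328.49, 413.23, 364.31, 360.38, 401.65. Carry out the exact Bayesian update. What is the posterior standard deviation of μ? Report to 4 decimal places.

For Normal data with known variance σ², a Normal(μ₀, σ₀²) prior on μ is conjugate. Posterior precision = 1/σ₀² + n/σ²; posterior mean is the precision-weighted average of μ₀ and x̄.
σ₀² = 161.94² = 26224.5636, σ² = 37.45² = 1402.5025; σ² + n·σ₀² = 1402.5025 + 6·26224.5636 = 158749.8841.
Posterior precision = 1/σ₀² + n/σ² = 1/26224.5636 + 6/1402.5025 = (σ² + n·σ₀²)/(σ₀²σ²) = 158749.8841/(26224.5636·1402.5025); posterior variance σₙ² = σ₀²σ²/(σ² + n·σ₀²) = 26224.5636·1402.5025/158749.8841 = 231.685309.
Posterior SD = √σₙ² = √(26224.5636·1402.5025/158749.8841) = 15.2212.

15.2212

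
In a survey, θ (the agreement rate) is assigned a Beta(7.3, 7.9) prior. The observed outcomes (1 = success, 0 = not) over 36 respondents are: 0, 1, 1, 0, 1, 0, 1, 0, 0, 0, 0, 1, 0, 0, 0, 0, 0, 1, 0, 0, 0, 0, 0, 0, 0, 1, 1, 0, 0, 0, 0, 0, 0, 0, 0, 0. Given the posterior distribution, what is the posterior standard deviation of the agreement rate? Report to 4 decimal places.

The Beta prior is conjugate to a Binomial/Bernoulli likelihood; the update adds successes to α and failures to β.
Posterior: Beta(α+k, β+n−k) = Beta(7.3+8, 7.9+28) = Beta(15.3, 35.9).
Var = αβ/((α+β)²(α+β+1)) = 15.3·35.9/(51.2²·52.2) = 0.00401398; SD = √0.00401398 = 0.0634.

0.0634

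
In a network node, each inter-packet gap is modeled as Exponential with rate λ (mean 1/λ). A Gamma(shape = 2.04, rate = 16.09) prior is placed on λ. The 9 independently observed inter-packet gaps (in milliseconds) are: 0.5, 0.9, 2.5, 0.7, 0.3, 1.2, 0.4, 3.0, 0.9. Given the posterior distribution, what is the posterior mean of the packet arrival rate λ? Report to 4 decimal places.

0.4168

With a Gamma(shape α, rate β) prior on the exponential rate λ, the posterior after n observations with total T = Σxᵢ is Gamma(α+n, β+T).
Sum of observations T = 10.4 milliseconds; n = 9.
Posterior: Gamma(2.04+9, 16.09+10.4) = Gamma(11.04, 26.49).
Posterior mean of λ = α/β = 11.04/26.49 = 0.4168.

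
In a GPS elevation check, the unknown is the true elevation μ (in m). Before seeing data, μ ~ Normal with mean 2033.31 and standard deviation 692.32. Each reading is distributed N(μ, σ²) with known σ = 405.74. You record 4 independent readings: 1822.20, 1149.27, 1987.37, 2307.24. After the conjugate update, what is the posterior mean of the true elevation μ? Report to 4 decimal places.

1833.6629

For Normal data with known variance σ², a Normal(μ₀, σ₀²) prior on μ is conjugate. Posterior precision = 1/σ₀² + n/σ²; posterior mean is the precision-weighted average of μ₀ and x̄.
Σxᵢ = 1822.20 + 1149.27 + 1987.37 + 2307.24 = 7266.08, so n·x̄ = 7266.08.
σ₀² = 692.32² = 479306.9824, σ² = 405.74² = 164624.9476; σ² + n·σ₀² = 164624.9476 + 4·479306.9824 = 2081852.8772.
Posterior mean = (μ₀/σ₀² + n·x̄/σ²)/(1/σ₀² + n/σ²) = (σ²·μ₀ + σ₀²·n·x̄)/(σ² + n·σ₀²) = (164624.9476·2033.31 + 479306.9824·7266.08)/2081852.8772 = 3817416430.881548/2081852.8772 = 1833.6629.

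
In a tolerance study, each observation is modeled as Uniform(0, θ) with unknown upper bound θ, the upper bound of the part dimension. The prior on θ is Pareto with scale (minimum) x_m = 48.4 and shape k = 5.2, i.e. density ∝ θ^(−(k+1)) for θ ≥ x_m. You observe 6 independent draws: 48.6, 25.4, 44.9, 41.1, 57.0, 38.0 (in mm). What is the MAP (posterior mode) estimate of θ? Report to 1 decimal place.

57.0

A Pareto(scale x_m, shape k) prior on the upper bound θ of Uniform(0, θ) is conjugate: posterior is Pareto(max(x_m, max xᵢ), k + n).
Sample maximum = 57.0; prior scale x_m = 48.4 → posterior scale = max = 57.0.
Posterior shape = 5.2 + 6 = 11.2.
The Pareto density is decreasing on [x_m, ∞), so the mode is x_m = 57.0.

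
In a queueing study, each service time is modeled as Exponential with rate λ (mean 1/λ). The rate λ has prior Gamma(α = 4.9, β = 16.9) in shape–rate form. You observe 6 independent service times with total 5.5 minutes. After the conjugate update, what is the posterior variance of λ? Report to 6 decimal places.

With a Gamma(shape α, rate β) prior on the exponential rate λ, the posterior after n observations with total T = Σxᵢ is Gamma(α+n, β+T).
Posterior: Gamma(4.9+6, 16.9+5.5) = Gamma(10.9, 22.4).
Var = α/β² = 0.021724.

0.021724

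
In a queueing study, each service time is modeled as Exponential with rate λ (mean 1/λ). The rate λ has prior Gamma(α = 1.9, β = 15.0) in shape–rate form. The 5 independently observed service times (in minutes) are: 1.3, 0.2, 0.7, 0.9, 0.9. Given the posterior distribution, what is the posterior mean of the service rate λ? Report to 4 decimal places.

With a Gamma(shape α, rate β) prior on the exponential rate λ, the posterior after n observations with total T = Σxᵢ is Gamma(α+n, β+T).
Sum of observations T = 4.0 minutes; n = 5.
Posterior: Gamma(1.9+5, 15.0+4.0) = Gamma(6.9, 19.0).
Posterior mean of λ = α/β = 6.9/19.0 = 0.3632.

0.3632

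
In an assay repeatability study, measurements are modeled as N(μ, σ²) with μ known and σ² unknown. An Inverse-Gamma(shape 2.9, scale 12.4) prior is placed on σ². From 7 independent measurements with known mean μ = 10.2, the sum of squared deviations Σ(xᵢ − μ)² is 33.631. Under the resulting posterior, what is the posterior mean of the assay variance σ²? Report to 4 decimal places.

5.4103

With known mean μ and an Inverse-Gamma(α, β) prior on σ², the Normal likelihood is conjugate: posterior is Inv-Gamma(α + n/2, β + Σ(xᵢ−μ)²/2).
Posterior: Inv-Gamma(2.9 + 7/2, 12.4 + 33.631/2) = Inv-Gamma(6.40, 29.2155).
E[σ²|data] = β/(α−1) = 29.2155/5.40 = 5.4103.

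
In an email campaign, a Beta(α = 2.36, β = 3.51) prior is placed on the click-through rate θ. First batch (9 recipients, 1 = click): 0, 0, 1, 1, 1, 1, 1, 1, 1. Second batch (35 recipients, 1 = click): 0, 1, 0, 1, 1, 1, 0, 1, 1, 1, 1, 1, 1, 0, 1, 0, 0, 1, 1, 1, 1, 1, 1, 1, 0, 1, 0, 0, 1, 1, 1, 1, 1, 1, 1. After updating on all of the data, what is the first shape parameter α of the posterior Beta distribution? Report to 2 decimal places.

35.36

The Beta prior is conjugate to a Binomial/Bernoulli likelihood; the update adds successes to α and failures to β.
After batch 1: Beta(2.36+7, 3.51+2) = Beta(9.36, 5.51).
After batch 2: Beta(9.36+26, 5.51+9) = Beta(35.36, 14.51).
Posterior α = 35.36.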